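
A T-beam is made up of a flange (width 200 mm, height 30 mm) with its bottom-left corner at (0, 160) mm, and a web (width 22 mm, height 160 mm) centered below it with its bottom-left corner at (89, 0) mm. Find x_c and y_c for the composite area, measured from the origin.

x_c = 100.00 mm, y_c = 139.87 mm

web: A = 22 × 160 = 3520.00, centroid at (100.00, 80.00).
flange: A = 200 × 30 = 6000.00, centroid at (100.00, 175.00).
ΣA = 9520.00 mm²
ΣAx_c = (3520.00)(100.00) + (6000.00)(100.00) = 952000.00 mm³
ΣAy_c = (3520.00)(80.00) + (6000.00)(175.00) = 1331600.00 mm³
x_c = 952000.00 / 9520.00 = 100.00 mm
y_c = 1331600.00 / 9520.00 = 139.87 mm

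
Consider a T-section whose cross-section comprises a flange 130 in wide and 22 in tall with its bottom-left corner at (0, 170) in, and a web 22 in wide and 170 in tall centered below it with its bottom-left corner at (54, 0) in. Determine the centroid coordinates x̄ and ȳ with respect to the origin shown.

x̄ = 65.00 in, ȳ = 126.60 in

web: A = 22 × 170 = 3740.00, centroid at (65.00, 85.00).
flange: A = 130 × 22 = 2860.00, centroid at (65.00, 181.00).
ΣA = 6600.00 in², ΣAx̄ = 429000.00 in³, ΣAȳ = 835560.00 in³.
x̄ = 429000.00/6600.00 = 65.00 in; ȳ = 835560.00/6600.00 = 126.60 in.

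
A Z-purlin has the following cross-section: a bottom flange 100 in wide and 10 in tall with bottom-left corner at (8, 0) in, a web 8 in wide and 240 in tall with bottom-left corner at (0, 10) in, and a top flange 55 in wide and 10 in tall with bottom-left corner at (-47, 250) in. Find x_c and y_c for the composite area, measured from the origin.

x_c = 15.84 in, y_c = 113.79 in

bottom flange: A = 100 × 10 = 1000.00, centroid at (58.00, 5.00).
web: A = 8 × 240 = 1920.00, centroid at (4.00, 130.00).
top flange: A = 55 × 10 = 550.00, centroid at (-19.50, 255.00).
ΣA = 3470.00 in², ΣAx_c = 54955.00 in³, ΣAy_c = 394850.00 in³.
x_c = 54955.00/3470.00 = 15.84 in; y_c = 394850.00/3470.00 = 113.79 in.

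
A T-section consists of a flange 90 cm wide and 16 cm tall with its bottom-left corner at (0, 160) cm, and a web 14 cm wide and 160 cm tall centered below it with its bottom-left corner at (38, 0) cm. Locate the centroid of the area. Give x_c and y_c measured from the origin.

x_c = 45.00 cm, y_c = 114.43 cm

web: A = 14 × 160 = 2240.00, centroid at (45.00, 80.00).
flange: A = 90 × 16 = 1440.00, centroid at (45.00, 168.00).
ΣA = 3680.00 cm², ΣAx_c = 165600.00 cm³, ΣAy_c = 421120.00 cm³.
x_c = 165600.00/3680.00 = 45.00 cm; y_c = 421120.00/3680.00 = 114.43 cm.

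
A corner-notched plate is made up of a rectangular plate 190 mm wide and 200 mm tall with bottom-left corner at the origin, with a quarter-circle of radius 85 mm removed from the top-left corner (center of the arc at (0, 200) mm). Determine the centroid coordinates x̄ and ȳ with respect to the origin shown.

x̄ = 105.34 mm, ȳ = 88.78 mm

Part | A | x̄ᵢ | ȳᵢ | A·x̄ᵢ | A·ȳᵢ
plate | 38000.00 | 95.00 | 100.00 | 3610000.00 | 3800000.00
removed quarter-circle | -5674.50 | 36.08 | 163.92 | -204708.33 | -930192.01
Σ | 32325.50 |  |  | 3405291.67 | 2869807.99
x̄ = 3405291.67 / 32325.50 = 105.34 mm
ȳ = 2869807.99 / 32325.50 = 88.78 mm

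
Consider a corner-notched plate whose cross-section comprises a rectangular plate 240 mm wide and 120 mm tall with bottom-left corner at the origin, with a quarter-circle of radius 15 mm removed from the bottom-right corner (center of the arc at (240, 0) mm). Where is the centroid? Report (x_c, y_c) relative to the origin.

x_c = 119.30 mm, y_c = 60.33 mm

Part | A | x̄ᵢ | ȳᵢ | A·x̄ᵢ | A·ȳᵢ
plate | 28800.00 | 120.00 | 60.00 | 3456000.00 | 1728000.00
removed quarter-circle | -176.71 | 233.63 | 6.37 | -41286.50 | -1125.00
Σ | 28623.29 |  |  | 3414713.50 | 1726875.00
x_c = 3414713.50 / 28623.29 = 119.30 mm
y_c = 1726875.00 / 28623.29 = 60.33 mm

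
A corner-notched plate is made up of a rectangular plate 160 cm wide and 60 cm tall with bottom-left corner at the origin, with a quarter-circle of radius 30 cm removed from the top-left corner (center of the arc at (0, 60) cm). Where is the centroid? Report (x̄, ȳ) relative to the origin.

plate: A = 160 × 60 = 9600.00, centroid at (80.00, 30.00).
removed quarter-circle: A = −¼π·30² = -706.86, centroid at (12.73, 47.27).
ΣA = 8893.14 cm²
ΣAx̄ = (9600.00)(80.00) + (-706.86)(12.73) = 759000.00 cm³
ΣAȳ = (9600.00)(30.00) + (-706.86)(47.27) = 254588.50 cm³
x̄ = 759000.00 / 8893.14 = 85.35 cm
ȳ = 254588.50 / 8893.14 = 28.63 cm

x̄ = 85.35 cm, ȳ = 28.63 cm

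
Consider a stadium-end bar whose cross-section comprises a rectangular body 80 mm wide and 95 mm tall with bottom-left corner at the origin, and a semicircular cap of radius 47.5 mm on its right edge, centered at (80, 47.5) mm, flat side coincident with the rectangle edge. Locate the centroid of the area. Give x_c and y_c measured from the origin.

Part | A | x̄ᵢ | ȳᵢ | A·x̄ᵢ | A·ȳᵢ
rectangular body | 7600.00 | 40.00 | 47.50 | 304000.00 | 361000.00
semicircular end | 3544.11 | 100.16 | 47.50 | 354976.65 | 168345.19
Σ | 11144.11 |  |  | 658976.65 | 529345.19
x_c = 658976.65 / 11144.11 = 59.13 mm
y_c = 529345.19 / 11144.11 = 47.50 mm

x_c = 59.13 mm, y_c = 47.50 mm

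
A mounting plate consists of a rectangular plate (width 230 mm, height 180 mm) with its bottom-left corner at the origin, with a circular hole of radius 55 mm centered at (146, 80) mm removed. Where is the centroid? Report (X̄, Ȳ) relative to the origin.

plate: A = 230 × 180 = 41400.00, centroid at (115.00, 90.00).
hole: A = −π·55² = -9503.32, centroid at (146.00, 80.00).
ΣA = 31896.68 mm², ΣAX̄ = 3373515.60 mm³, ΣAȲ = 2965734.58 mm³.
X̄ = 3373515.60/31896.68 = 105.76 mm; Ȳ = 2965734.58/31896.68 = 92.98 mm.

X̄ = 105.76 mm, Ȳ = 92.98 mm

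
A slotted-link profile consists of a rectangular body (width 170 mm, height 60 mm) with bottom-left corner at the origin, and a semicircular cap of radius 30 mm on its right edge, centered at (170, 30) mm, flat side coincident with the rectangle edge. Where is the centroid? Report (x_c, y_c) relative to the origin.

x_c = 96.90 mm, y_c = 30.00 mm

rectangular body: A = 170 × 60 = 10200.00, centroid at (85.00, 30.00).
semicircular end: A = ½π·30² = 1413.72, centroid at (182.73, 30.00).
ΣA = 11613.72 mm², ΣAx_c = 1125331.84 mm³, ΣAy_c = 348411.50 mm³.
x_c = 1125331.84/11613.72 = 96.90 mm; y_c = 348411.50/11613.72 = 30.00 mm.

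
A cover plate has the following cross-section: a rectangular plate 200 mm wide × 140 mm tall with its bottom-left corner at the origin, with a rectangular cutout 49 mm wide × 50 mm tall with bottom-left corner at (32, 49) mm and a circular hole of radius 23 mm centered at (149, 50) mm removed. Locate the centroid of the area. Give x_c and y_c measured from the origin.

plate: A = 200 × 140 = 28000.00, centroid at (100.00, 70.00).
hole 1: A = −(49 × 50) = -2450.00, centroid at (56.50, 74.00).
hole 2: A = −π·23² = -1661.90, centroid at (149.00, 50.00).
ΣA = 23888.10 mm², ΣAx_c = 2413951.53 mm³, ΣAy_c = 1695604.87 mm³.
x_c = 2413951.53/23888.10 = 101.05 mm; y_c = 1695604.87/23888.10 = 70.98 mm.

x_c = 101.05 mm, y_c = 70.98 mm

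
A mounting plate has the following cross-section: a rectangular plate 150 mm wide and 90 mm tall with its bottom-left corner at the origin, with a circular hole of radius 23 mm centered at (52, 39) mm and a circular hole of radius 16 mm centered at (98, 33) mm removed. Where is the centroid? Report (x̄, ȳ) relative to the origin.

x̄ = 76.79 mm, ȳ = 46.78 mm

plate: A = 150 × 90 = 13500.00, centroid at (75.00, 45.00).
hole 1: A = −π·23² = -1661.90, centroid at (52.00, 39.00).
hole 2: A = −π·16² = -804.25, centroid at (98.00, 33.00).
ΣA = 11033.85 mm²
ΣAx̄ = (13500.00)(75.00) + (-1661.90)(52.00) + (-804.25)(98.00) = 847264.79 mm³
ΣAȳ = (13500.00)(45.00) + (-1661.90)(39.00) + (-804.25)(33.00) = 516145.63 mm³
x̄ = 847264.79 / 11033.85 = 76.79 mm
ȳ = 516145.63 / 11033.85 = 46.78 mm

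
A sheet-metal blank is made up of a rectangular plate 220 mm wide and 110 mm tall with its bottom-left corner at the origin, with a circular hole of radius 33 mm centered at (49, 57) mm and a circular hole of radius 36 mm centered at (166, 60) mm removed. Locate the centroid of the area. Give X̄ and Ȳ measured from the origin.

plate: A = 220 × 110 = 24200.00, centroid at (110.00, 55.00).
hole 1: A = −π·33² = -3421.19, centroid at (49.00, 57.00).
hole 2: A = −π·36² = -4071.50, centroid at (166.00, 60.00).
ΣA = 16707.30 mm²
ΣAX̄ = (24200.00)(110.00) + (-3421.19)(49.00) + (-4071.50)(166.00) = 1818491.80 mm³
ΣAȲ = (24200.00)(55.00) + (-3421.19)(57.00) + (-4071.50)(60.00) = 891701.67 mm³
X̄ = 1818491.80 / 16707.30 = 108.84 mm
Ȳ = 891701.67 / 16707.30 = 53.37 mm

X̄ = 108.84 mm, Ȳ = 53.37 mm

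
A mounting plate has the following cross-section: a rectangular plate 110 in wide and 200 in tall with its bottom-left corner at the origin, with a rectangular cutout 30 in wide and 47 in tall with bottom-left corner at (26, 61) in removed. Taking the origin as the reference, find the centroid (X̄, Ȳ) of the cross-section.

X̄ = 55.96 in, Ȳ = 101.06 in

plate: A = 110 × 200 = 22000.00, centroid at (55.00, 100.00).
hole: A = −(30 × 47) = -1410.00, centroid at (41.00, 84.50).
ΣA = 20590.00 in²
ΣAX̄ = (22000.00)(55.00) + (-1410.00)(41.00) = 1152190.00 in³
ΣAȲ = (22000.00)(100.00) + (-1410.00)(84.50) = 2080855.00 in³
X̄ = 1152190.00 / 20590.00 = 55.96 in
Ȳ = 2080855.00 / 20590.00 = 101.06 in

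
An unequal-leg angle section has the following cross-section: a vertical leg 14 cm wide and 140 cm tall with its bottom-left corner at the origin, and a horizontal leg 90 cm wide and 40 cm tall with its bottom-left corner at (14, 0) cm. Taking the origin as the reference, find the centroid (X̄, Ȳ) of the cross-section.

X̄ = 40.67 cm, Ȳ = 37.63 cm

vertical leg: A = 14 × 140 = 1960.00, centroid at (7.00, 70.00).
horizontal leg: A = 90 × 40 = 3600.00, centroid at (59.00, 20.00).
ΣA = 5560.00 cm²
ΣAX̄ = (1960.00)(7.00) + (3600.00)(59.00) = 226120.00 cm³
ΣAȲ = (1960.00)(70.00) + (3600.00)(20.00) = 209200.00 cm³
X̄ = 226120.00 / 5560.00 = 40.67 cm
Ȳ = 209200.00 / 5560.00 = 37.63 cm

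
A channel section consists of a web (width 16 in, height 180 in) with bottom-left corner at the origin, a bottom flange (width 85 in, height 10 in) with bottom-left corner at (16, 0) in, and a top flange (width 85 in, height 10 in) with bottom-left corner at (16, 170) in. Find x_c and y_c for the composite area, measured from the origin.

x_c = 26.74 in, y_c = 90.00 in

Part | A | x̄ᵢ | ȳᵢ | A·x̄ᵢ | A·ȳᵢ
web | 2880.00 | 8.00 | 90.00 | 23040.00 | 259200.00
bottom flange | 850.00 | 58.50 | 5.00 | 49725.00 | 4250.00
top flange | 850.00 | 58.50 | 175.00 | 49725.00 | 148750.00
Σ | 4580.00 |  |  | 122490.00 | 412200.00
x_c = 122490.00 / 4580.00 = 26.74 in
y_c = 412200.00 / 4580.00 = 90.00 in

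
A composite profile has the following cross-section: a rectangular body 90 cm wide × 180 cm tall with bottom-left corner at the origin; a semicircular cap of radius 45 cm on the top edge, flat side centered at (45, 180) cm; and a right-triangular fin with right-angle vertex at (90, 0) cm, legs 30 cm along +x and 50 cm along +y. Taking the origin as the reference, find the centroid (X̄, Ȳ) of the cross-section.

Part | A | x̄ᵢ | ȳᵢ | A·x̄ᵢ | A·ȳᵢ
rectangular body | 16200.00 | 45.00 | 90.00 | 729000.00 | 1458000.00
semicircular top | 3180.86 | 45.00 | 199.10 | 143138.82 | 633305.26
triangular fin | 750.00 | 100.00 | 16.67 | 75000.00 | 12500.00
Σ | 20130.86 |  |  | 947138.82 | 2103805.26
X̄ = 947138.82 / 20130.86 = 47.05 cm
Ȳ = 2103805.26 / 20130.86 = 104.51 cm

X̄ = 47.05 cm, Ȳ = 104.51 cm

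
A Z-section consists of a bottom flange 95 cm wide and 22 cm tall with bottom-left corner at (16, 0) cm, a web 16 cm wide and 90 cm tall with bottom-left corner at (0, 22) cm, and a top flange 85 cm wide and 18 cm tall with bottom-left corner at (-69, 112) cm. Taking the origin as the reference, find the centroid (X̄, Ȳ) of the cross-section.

X̄ = 20.49 cm, Ȳ = 60.20 cm

bottom flange: A = 95 × 22 = 2090.00, centroid at (63.50, 11.00).
web: A = 16 × 90 = 1440.00, centroid at (8.00, 67.00).
top flange: A = 85 × 18 = 1530.00, centroid at (-26.50, 121.00).
ΣA = 5060.00 cm²
ΣAX̄ = (2090.00)(63.50) + (1440.00)(8.00) + (1530.00)(-26.50) = 103690.00 cm³
ΣAȲ = (2090.00)(11.00) + (1440.00)(67.00) + (1530.00)(121.00) = 304600.00 cm³
X̄ = 103690.00 / 5060.00 = 20.49 cm
Ȳ = 304600.00 / 5060.00 = 60.20 cm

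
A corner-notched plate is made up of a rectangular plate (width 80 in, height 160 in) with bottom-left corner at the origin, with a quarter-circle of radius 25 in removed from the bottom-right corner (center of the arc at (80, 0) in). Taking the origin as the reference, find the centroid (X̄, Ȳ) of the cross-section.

X̄ = 38.83 in, Ȳ = 82.77 in

plate: A = 80 × 160 = 12800.00, centroid at (40.00, 80.00).
removed quarter-circle: A = −¼π·25² = -490.87, centroid at (69.39, 10.61).
ΣA = 12309.13 in², ΣAX̄ = 477938.43 in³, ΣAȲ = 1018791.67 in³.
X̄ = 477938.43/12309.13 = 38.83 in; Ȳ = 1018791.67/12309.13 = 82.77 in.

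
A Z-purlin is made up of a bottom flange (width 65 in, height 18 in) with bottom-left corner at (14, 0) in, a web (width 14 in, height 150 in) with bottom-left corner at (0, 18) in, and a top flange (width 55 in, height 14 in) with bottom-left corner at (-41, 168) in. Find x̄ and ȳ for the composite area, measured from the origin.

x̄ = 14.53 in, ȳ = 84.30 in

bottom flange: A = 65 × 18 = 1170.00, centroid at (46.50, 9.00).
web: A = 14 × 150 = 2100.00, centroid at (7.00, 93.00).
top flange: A = 55 × 14 = 770.00, centroid at (-13.50, 175.00).
ΣA = 4040.00 in²
ΣAx̄ = (1170.00)(46.50) + (2100.00)(7.00) + (770.00)(-13.50) = 58710.00 in³
ΣAȳ = (1170.00)(9.00) + (2100.00)(93.00) + (770.00)(175.00) = 340580.00 in³
x̄ = 58710.00 / 4040.00 = 14.53 in
ȳ = 340580.00 / 4040.00 = 84.30 in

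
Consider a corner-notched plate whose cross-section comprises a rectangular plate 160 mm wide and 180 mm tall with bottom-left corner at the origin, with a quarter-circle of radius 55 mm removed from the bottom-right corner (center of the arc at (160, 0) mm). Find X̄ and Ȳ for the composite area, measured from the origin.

X̄ = 74.91 mm, Ȳ = 95.99 mm

Part | A | x̄ᵢ | ȳᵢ | A·x̄ᵢ | A·ȳᵢ
plate | 28800.00 | 80.00 | 90.00 | 2304000.00 | 2592000.00
removed quarter-circle | -2375.83 | 136.66 | 23.34 | -324674.38 | -55458.33
Σ | 26424.17 |  |  | 1979325.62 | 2536541.67
X̄ = 1979325.62 / 26424.17 = 74.91 mm
Ȳ = 2536541.67 / 26424.17 = 95.99 mm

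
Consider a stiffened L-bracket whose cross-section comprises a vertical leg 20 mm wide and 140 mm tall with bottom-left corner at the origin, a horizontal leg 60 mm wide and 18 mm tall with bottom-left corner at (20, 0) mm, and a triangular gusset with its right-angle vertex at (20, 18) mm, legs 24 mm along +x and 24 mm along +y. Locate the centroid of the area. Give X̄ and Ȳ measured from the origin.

X̄ = 21.61 mm, Ȳ = 51.15 mm

vertical leg: A = 20 × 140 = 2800.00, centroid at (10.00, 70.00).
horizontal leg: A = 60 × 18 = 1080.00, centroid at (50.00, 9.00).
gusset: A = ½·24·24 = 288.00, centroid at (28.00, 26.00).
ΣA = 4168.00 mm², ΣAX̄ = 90064.00 mm³, ΣAȲ = 213208.00 mm³.
X̄ = 90064.00/4168.00 = 21.61 mm; Ȳ = 213208.00/4168.00 = 51.15 mm.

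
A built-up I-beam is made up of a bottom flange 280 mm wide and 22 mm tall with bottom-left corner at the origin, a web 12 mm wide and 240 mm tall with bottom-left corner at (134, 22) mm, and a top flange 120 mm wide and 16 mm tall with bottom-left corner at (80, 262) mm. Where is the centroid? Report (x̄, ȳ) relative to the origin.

bottom flange: A = 280 × 22 = 6160.00, centroid at (140.00, 11.00).
web: A = 12 × 240 = 2880.00, centroid at (140.00, 142.00).
top flange: A = 120 × 16 = 1920.00, centroid at (140.00, 270.00).
ΣA = 10960.00 mm²
ΣAx̄ = (6160.00)(140.00) + (2880.00)(140.00) + (1920.00)(140.00) = 1534400.00 mm³
ΣAȳ = (6160.00)(11.00) + (2880.00)(142.00) + (1920.00)(270.00) = 995120.00 mm³
x̄ = 1534400.00 / 10960.00 = 140.00 mm
ȳ = 995120.00 / 10960.00 = 90.80 mm

x̄ = 140.00 mm, ȳ = 90.80 mm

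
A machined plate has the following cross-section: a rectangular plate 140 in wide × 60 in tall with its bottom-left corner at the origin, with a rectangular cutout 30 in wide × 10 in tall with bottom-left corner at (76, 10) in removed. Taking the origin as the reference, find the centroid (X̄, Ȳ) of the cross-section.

plate: A = 140 × 60 = 8400.00, centroid at (70.00, 30.00).
hole: A = −(30 × 10) = -300.00, centroid at (91.00, 15.00).
ΣA = 8100.00 in², ΣAX̄ = 560700.00 in³, ΣAȲ = 247500.00 in³.
X̄ = 560700.00/8100.00 = 69.22 in; Ȳ = 247500.00/8100.00 = 30.56 in.

X̄ = 69.22 in, Ȳ = 30.56 in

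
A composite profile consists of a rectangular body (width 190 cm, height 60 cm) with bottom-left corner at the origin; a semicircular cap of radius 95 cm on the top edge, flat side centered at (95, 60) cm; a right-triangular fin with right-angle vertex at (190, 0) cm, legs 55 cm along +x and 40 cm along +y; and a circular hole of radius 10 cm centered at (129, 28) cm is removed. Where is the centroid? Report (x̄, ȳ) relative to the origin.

x̄ = 99.32 cm, ȳ = 67.14 cm

Part | A | x̄ᵢ | ȳᵢ | A·x̄ᵢ | A·ȳᵢ
rectangular body | 11400.00 | 95.00 | 30.00 | 1083000.00 | 342000.00
semicircular top | 14176.44 | 95.00 | 100.32 | 1346761.50 | 1422169.54
triangular fin | 1100.00 | 208.33 | 13.33 | 229166.67 | 14666.67
hole | -314.16 | 129.00 | 28.00 | -40526.55 | -8796.46
Σ | 26362.28 |  |  | 2618401.62 | 1770039.75
x̄ = 2618401.62 / 26362.28 = 99.32 cm
ȳ = 1770039.75 / 26362.28 = 67.14 cm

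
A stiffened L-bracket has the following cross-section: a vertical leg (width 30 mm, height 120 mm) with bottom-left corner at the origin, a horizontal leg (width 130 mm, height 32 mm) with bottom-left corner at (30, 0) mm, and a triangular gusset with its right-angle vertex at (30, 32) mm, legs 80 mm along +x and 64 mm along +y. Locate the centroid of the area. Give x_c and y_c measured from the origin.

Part | A | x̄ᵢ | ȳᵢ | A·x̄ᵢ | A·ȳᵢ
vertical leg | 3600.00 | 15.00 | 60.00 | 54000.00 | 216000.00
horizontal leg | 4160.00 | 95.00 | 16.00 | 395200.00 | 66560.00
gusset | 2560.00 | 56.67 | 53.33 | 145066.67 | 136533.33
Σ | 10320.00 |  |  | 594266.67 | 419093.33
x_c = 594266.67 / 10320.00 = 57.58 mm
y_c = 419093.33 / 10320.00 = 40.61 mm

x_c = 57.58 mm, y_c = 40.61 mm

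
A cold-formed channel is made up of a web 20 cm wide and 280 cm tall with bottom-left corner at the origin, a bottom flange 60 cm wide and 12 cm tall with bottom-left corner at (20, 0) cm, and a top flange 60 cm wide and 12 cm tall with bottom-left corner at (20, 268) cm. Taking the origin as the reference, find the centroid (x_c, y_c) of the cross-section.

web: A = 20 × 280 = 5600.00, centroid at (10.00, 140.00).
bottom flange: A = 60 × 12 = 720.00, centroid at (50.00, 6.00).
top flange: A = 60 × 12 = 720.00, centroid at (50.00, 274.00).
ΣA = 7040.00 cm², ΣAx_c = 128000.00 cm³, ΣAy_c = 985600.00 cm³.
x_c = 128000.00/7040.00 = 18.18 cm; y_c = 985600.00/7040.00 = 140.00 cm.

x_c = 18.18 cm, y_c = 140.00 cm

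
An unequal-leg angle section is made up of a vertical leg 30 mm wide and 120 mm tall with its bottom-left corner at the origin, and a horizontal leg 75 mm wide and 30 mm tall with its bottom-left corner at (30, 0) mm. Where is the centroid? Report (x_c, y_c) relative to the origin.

x_c = 35.19 mm, y_c = 42.69 mm

vertical leg: A = 30 × 120 = 3600.00, centroid at (15.00, 60.00).
horizontal leg: A = 75 × 30 = 2250.00, centroid at (67.50, 15.00).
ΣA = 5850.00 mm², ΣAx_c = 205875.00 mm³, ΣAy_c = 249750.00 mm³.
x_c = 205875.00/5850.00 = 35.19 mm; y_c = 249750.00/5850.00 = 42.69 mm.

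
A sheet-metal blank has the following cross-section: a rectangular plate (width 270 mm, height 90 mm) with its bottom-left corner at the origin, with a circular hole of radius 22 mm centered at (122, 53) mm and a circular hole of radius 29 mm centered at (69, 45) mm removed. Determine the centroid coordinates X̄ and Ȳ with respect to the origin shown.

X̄ = 144.64 mm, Ȳ = 44.40 mm

plate: A = 270 × 90 = 24300.00, centroid at (135.00, 45.00).
hole 1: A = −π·22² = -1520.53, centroid at (122.00, 53.00).
hole 2: A = −π·29² = -2642.08, centroid at (69.00, 45.00).
ΣA = 20137.39 mm², ΣAX̄ = 2912691.76 mm³, ΣAȲ = 894018.29 mm³.
X̄ = 2912691.76/20137.39 = 144.64 mm; Ȳ = 894018.29/20137.39 = 44.40 mm.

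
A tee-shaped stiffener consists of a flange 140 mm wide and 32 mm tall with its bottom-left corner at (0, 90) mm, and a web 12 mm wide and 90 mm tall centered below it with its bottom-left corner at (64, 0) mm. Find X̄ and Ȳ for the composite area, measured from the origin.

X̄ = 70.00 mm, Ȳ = 94.15 mm

Part | A | x̄ᵢ | ȳᵢ | A·x̄ᵢ | A·ȳᵢ
web | 1080.00 | 70.00 | 45.00 | 75600.00 | 48600.00
flange | 4480.00 | 70.00 | 106.00 | 313600.00 | 474880.00
Σ | 5560.00 |  |  | 389200.00 | 523480.00
X̄ = 389200.00 / 5560.00 = 70.00 mm
Ȳ = 523480.00 / 5560.00 = 94.15 mm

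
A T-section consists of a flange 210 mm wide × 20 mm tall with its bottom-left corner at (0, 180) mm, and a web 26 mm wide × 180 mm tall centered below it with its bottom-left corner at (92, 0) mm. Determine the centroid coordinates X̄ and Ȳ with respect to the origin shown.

Part | A | x̄ᵢ | ȳᵢ | A·x̄ᵢ | A·ȳᵢ
web | 4680.00 | 105.00 | 90.00 | 491400.00 | 421200.00
flange | 4200.00 | 105.00 | 190.00 | 441000.00 | 798000.00
Σ | 8880.00 |  |  | 932400.00 | 1219200.00
X̄ = 932400.00 / 8880.00 = 105.00 mm
Ȳ = 1219200.00 / 8880.00 = 137.30 mm

X̄ = 105.00 mm, Ȳ = 137.30 mm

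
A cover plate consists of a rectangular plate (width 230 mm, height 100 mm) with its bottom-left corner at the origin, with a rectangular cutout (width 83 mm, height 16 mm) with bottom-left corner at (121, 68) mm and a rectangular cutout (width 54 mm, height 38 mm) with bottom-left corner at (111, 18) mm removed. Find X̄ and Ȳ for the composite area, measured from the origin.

plate: A = 230 × 100 = 23000.00, centroid at (115.00, 50.00).
hole 1: A = −(83 × 16) = -1328.00, centroid at (162.50, 76.00).
hole 2: A = −(54 × 38) = -2052.00, centroid at (138.00, 37.00).
ΣA = 19620.00 mm², ΣAX̄ = 2146024.00 mm³, ΣAȲ = 973148.00 mm³.
X̄ = 2146024.00/19620.00 = 109.38 mm; Ȳ = 973148.00/19620.00 = 49.60 mm.

X̄ = 109.38 mm, Ȳ = 49.60 mm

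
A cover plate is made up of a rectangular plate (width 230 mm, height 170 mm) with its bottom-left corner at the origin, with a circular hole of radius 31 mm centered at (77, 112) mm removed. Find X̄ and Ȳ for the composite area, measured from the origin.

plate: A = 230 × 170 = 39100.00, centroid at (115.00, 85.00).
hole: A = −π·31² = -3019.07, centroid at (77.00, 112.00).
ΣA = 36080.93 mm², ΣAX̄ = 4264031.57 mm³, ΣAȲ = 2985364.10 mm³.
X̄ = 4264031.57/36080.93 = 118.18 mm; Ȳ = 2985364.10/36080.93 = 82.74 mm.

X̄ = 118.18 mm, Ȳ = 82.74 mm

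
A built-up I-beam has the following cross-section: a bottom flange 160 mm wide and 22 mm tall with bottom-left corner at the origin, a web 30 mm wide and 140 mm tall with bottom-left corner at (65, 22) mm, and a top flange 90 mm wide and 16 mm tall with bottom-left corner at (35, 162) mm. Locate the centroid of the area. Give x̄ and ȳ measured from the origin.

Part | A | x̄ᵢ | ȳᵢ | A·x̄ᵢ | A·ȳᵢ
bottom flange | 3520.00 | 80.00 | 11.00 | 281600.00 | 38720.00
web | 4200.00 | 80.00 | 92.00 | 336000.00 | 386400.00
top flange | 1440.00 | 80.00 | 170.00 | 115200.00 | 244800.00
Σ | 9160.00 |  |  | 732800.00 | 669920.00
x̄ = 732800.00 / 9160.00 = 80.00 mm
ȳ = 669920.00 / 9160.00 = 73.14 mm

x̄ = 80.00 mm, ȳ = 73.14 mm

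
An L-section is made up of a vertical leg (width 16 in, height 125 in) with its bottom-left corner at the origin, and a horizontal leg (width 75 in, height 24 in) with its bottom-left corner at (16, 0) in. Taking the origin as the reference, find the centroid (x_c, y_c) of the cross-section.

x_c = 29.55 in, y_c = 38.58 in

vertical leg: A = 16 × 125 = 2000.00, centroid at (8.00, 62.50).
horizontal leg: A = 75 × 24 = 1800.00, centroid at (53.50, 12.00).
ΣA = 3800.00 in²
ΣAx_c = (2000.00)(8.00) + (1800.00)(53.50) = 112300.00 in³
ΣAy_c = (2000.00)(62.50) + (1800.00)(12.00) = 146600.00 in³
x_c = 112300.00 / 3800.00 = 29.55 in
y_c = 146600.00 / 3800.00 = 38.58 in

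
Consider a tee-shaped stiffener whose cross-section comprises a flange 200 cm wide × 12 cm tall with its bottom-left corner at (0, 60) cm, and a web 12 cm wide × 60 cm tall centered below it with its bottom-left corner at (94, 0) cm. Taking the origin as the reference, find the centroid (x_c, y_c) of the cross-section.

web: A = 12 × 60 = 720.00, centroid at (100.00, 30.00).
flange: A = 200 × 12 = 2400.00, centroid at (100.00, 66.00).
ΣA = 3120.00 cm², ΣAx_c = 312000.00 cm³, ΣAy_c = 180000.00 cm³.
x_c = 312000.00/3120.00 = 100.00 cm; y_c = 180000.00/3120.00 = 57.69 cm.

x_c = 100.00 cm, y_c = 57.69 cm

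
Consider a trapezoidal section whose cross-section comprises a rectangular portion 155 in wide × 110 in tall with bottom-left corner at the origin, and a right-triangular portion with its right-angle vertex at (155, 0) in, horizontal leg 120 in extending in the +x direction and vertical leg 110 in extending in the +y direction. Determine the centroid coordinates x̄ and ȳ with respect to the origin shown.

rectangular portion: A = 155 × 110 = 17050.00, centroid at (77.50, 55.00).
triangular portion: A = ½·120·110 = 6600.00, centroid at (195.00, 36.67).
ΣA = 23650.00 in², ΣAx̄ = 2608375.00 in³, ΣAȳ = 1179750.00 in³.
x̄ = 2608375.00/23650.00 = 110.29 in; ȳ = 1179750.00/23650.00 = 49.88 in.

x̄ = 110.29 in, ȳ = 49.88 in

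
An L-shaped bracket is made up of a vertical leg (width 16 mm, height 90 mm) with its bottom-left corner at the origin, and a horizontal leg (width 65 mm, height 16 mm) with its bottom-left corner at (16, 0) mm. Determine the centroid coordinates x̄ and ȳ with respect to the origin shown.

vertical leg: A = 16 × 90 = 1440.00, centroid at (8.00, 45.00).
horizontal leg: A = 65 × 16 = 1040.00, centroid at (48.50, 8.00).
ΣA = 2480.00 mm², ΣAx̄ = 61960.00 mm³, ΣAȳ = 73120.00 mm³.
x̄ = 61960.00/2480.00 = 24.98 mm; ȳ = 73120.00/2480.00 = 29.48 mm.

x̄ = 24.98 mm, ȳ = 29.48 mm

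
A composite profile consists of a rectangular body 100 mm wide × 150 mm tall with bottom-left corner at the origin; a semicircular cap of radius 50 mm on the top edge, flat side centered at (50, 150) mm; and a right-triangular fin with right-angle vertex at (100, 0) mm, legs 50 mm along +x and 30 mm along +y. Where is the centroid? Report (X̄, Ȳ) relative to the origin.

rectangular body: A = 100 × 150 = 15000.00, centroid at (50.00, 75.00).
semicircular top: A = ½π·50² = 3926.99, centroid at (50.00, 171.22).
triangular fin: A = ½·50·30 = 750.00, centroid at (116.67, 10.00).
ΣA = 19676.99 mm², ΣAX̄ = 1033849.54 mm³, ΣAȲ = 1804881.96 mm³.
X̄ = 1033849.54/19676.99 = 52.54 mm; Ȳ = 1804881.96/19676.99 = 91.73 mm.

X̄ = 52.54 mm, Ȳ = 91.73 mm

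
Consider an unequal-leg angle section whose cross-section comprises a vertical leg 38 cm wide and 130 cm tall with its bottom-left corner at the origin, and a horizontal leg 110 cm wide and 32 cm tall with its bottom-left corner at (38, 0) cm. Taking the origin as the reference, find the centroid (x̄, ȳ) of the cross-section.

x̄ = 49.79 cm, ȳ = 44.61 cm

vertical leg: A = 38 × 130 = 4940.00, centroid at (19.00, 65.00).
horizontal leg: A = 110 × 32 = 3520.00, centroid at (93.00, 16.00).
ΣA = 8460.00 cm²
ΣAx̄ = (4940.00)(19.00) + (3520.00)(93.00) = 421220.00 cm³
ΣAȳ = (4940.00)(65.00) + (3520.00)(16.00) = 377420.00 cm³
x̄ = 421220.00 / 8460.00 = 49.79 cm
ȳ = 377420.00 / 8460.00 = 44.61 cm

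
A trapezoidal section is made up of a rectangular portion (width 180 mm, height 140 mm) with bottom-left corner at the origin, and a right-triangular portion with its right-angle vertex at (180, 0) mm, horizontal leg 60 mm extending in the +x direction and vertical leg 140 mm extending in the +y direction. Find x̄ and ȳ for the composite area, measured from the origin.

rectangular portion: A = 180 × 140 = 25200.00, centroid at (90.00, 70.00).
triangular portion: A = ½·60·140 = 4200.00, centroid at (200.00, 46.67).
ΣA = 29400.00 mm², ΣAx̄ = 3108000.00 mm³, ΣAȳ = 1960000.00 mm³.
x̄ = 3108000.00/29400.00 = 105.71 mm; ȳ = 1960000.00/29400.00 = 66.67 mm.

x̄ = 105.71 mm, ȳ = 66.67 mm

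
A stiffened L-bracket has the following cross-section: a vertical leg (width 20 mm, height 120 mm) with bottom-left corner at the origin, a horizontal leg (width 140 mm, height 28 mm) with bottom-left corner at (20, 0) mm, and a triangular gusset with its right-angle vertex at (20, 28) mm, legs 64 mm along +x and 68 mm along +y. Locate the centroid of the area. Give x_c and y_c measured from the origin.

vertical leg: A = 20 × 120 = 2400.00, centroid at (10.00, 60.00).
horizontal leg: A = 140 × 28 = 3920.00, centroid at (90.00, 14.00).
gusset: A = ½·64·68 = 2176.00, centroid at (41.33, 50.67).
ΣA = 8496.00 mm², ΣAx_c = 466741.33 mm³, ΣAy_c = 309130.67 mm³.
x_c = 466741.33/8496.00 = 54.94 mm; y_c = 309130.67/8496.00 = 36.39 mm.

x_c = 54.94 mm, y_c = 36.39 mm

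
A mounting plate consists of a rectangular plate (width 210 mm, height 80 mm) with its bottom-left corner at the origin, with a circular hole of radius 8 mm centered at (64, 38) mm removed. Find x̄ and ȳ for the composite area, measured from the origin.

Part | A | x̄ᵢ | ȳᵢ | A·x̄ᵢ | A·ȳᵢ
plate | 16800.00 | 105.00 | 40.00 | 1764000.00 | 672000.00
hole | -201.06 | 64.00 | 38.00 | -12867.96 | -7640.35
Σ | 16598.94 |  |  | 1751132.04 | 664359.65
x̄ = 1751132.04 / 16598.94 = 105.50 mm
ȳ = 664359.65 / 16598.94 = 40.02 mm

x̄ = 105.50 mm, ȳ = 40.02 mm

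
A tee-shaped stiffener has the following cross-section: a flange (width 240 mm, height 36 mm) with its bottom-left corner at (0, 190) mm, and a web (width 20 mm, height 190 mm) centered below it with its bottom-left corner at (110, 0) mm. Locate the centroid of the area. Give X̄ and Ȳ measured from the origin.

Part | A | x̄ᵢ | ȳᵢ | A·x̄ᵢ | A·ȳᵢ
web | 3800.00 | 120.00 | 95.00 | 456000.00 | 361000.00
flange | 8640.00 | 120.00 | 208.00 | 1036800.00 | 1797120.00
Σ | 12440.00 |  |  | 1492800.00 | 2158120.00
X̄ = 1492800.00 / 12440.00 = 120.00 mm
Ȳ = 2158120.00 / 12440.00 = 173.48 mm

X̄ = 120.00 mm, Ȳ = 173.48 mm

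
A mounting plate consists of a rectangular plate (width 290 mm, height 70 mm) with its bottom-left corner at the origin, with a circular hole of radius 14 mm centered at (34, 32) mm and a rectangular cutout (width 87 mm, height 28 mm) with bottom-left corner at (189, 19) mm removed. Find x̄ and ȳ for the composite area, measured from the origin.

plate: A = 290 × 70 = 20300.00, centroid at (145.00, 35.00).
hole 1: A = −π·14² = -615.75, centroid at (34.00, 32.00).
hole 2: A = −(87 × 28) = -2436.00, centroid at (232.50, 33.00).
ΣA = 17248.25 mm², ΣAx̄ = 2356194.43 mm³, ΣAȳ = 610407.93 mm³.
x̄ = 2356194.43/17248.25 = 136.60 mm; ȳ = 610407.93/17248.25 = 35.39 mm.

x̄ = 136.60 mm, ȳ = 35.39 mm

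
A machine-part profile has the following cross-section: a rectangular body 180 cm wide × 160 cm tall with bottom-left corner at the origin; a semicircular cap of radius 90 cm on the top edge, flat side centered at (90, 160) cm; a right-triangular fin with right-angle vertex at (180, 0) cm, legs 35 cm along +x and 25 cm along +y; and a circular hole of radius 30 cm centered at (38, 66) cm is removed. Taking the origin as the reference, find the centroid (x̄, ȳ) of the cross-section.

x̄ = 94.89 cm, ȳ = 118.64 cm

rectangular body: A = 180 × 160 = 28800.00, centroid at (90.00, 80.00).
semicircular top: A = ½π·90² = 12723.45, centroid at (90.00, 198.20).
triangular fin: A = ½·35·25 = 437.50, centroid at (191.67, 8.33).
hole: A = −π·30² = -2827.43, centroid at (38.00, 66.00).
ΣA = 39133.52 cm²
ΣAx̄ = (28800.00)(90.00) + (12723.45)(90.00) + (437.50)(191.67) + (-2827.43)(38.00) = 3713522.22 cm³
ΣAȳ = (28800.00)(80.00) + (12723.45)(198.20) + (437.50)(8.33) + (-2827.43)(66.00) = 4642787.27 cm³
x̄ = 3713522.22 / 39133.52 = 94.89 cm
ȳ = 4642787.27 / 39133.52 = 118.64 cm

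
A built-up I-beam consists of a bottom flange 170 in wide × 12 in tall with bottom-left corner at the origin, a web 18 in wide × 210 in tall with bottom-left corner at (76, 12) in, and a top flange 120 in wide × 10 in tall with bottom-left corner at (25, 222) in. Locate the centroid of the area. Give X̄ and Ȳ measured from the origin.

Part | A | x̄ᵢ | ȳᵢ | A·x̄ᵢ | A·ȳᵢ
bottom flange | 2040.00 | 85.00 | 6.00 | 173400.00 | 12240.00
web | 3780.00 | 85.00 | 117.00 | 321300.00 | 442260.00
top flange | 1200.00 | 85.00 | 227.00 | 102000.00 | 272400.00
Σ | 7020.00 |  |  | 596700.00 | 726900.00
X̄ = 596700.00 / 7020.00 = 85.00 in
Ȳ = 726900.00 / 7020.00 = 103.55 in

X̄ = 85.00 in, Ȳ = 103.55 in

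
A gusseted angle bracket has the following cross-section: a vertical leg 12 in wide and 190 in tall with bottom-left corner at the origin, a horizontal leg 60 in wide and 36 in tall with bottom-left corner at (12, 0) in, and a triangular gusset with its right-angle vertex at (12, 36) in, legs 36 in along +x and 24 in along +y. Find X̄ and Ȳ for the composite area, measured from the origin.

Part | A | x̄ᵢ | ȳᵢ | A·x̄ᵢ | A·ȳᵢ
vertical leg | 2280.00 | 6.00 | 95.00 | 13680.00 | 216600.00
horizontal leg | 2160.00 | 42.00 | 18.00 | 90720.00 | 38880.00
gusset | 432.00 | 24.00 | 44.00 | 10368.00 | 19008.00
Σ | 4872.00 |  |  | 114768.00 | 274488.00
X̄ = 114768.00 / 4872.00 = 23.56 in
Ȳ = 274488.00 / 4872.00 = 56.34 in

X̄ = 23.56 in, Ȳ = 56.34 in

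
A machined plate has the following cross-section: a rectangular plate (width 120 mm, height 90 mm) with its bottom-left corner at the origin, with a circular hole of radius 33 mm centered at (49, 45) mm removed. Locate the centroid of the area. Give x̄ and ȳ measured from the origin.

x̄ = 65.10 mm, ȳ = 45.00 mm

plate: A = 120 × 90 = 10800.00, centroid at (60.00, 45.00).
hole: A = −π·33² = -3421.19, centroid at (49.00, 45.00).
ΣA = 7378.81 mm²
ΣAx̄ = (10800.00)(60.00) + (-3421.19)(49.00) = 480361.47 mm³
ΣAȳ = (10800.00)(45.00) + (-3421.19)(45.00) = 332046.25 mm³
x̄ = 480361.47 / 7378.81 = 65.10 mm
ȳ = 332046.25 / 7378.81 = 45.00 mm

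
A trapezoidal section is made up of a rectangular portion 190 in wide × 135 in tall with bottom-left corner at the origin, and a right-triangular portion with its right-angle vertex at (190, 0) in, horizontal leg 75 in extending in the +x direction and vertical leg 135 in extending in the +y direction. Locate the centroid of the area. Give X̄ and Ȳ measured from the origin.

rectangular portion: A = 190 × 135 = 25650.00, centroid at (95.00, 67.50).
triangular portion: A = ½·75·135 = 5062.50, centroid at (215.00, 45.00).
ΣA = 30712.50 in², ΣAX̄ = 3525187.50 in³, ΣAȲ = 1959187.50 in³.
X̄ = 3525187.50/30712.50 = 114.78 in; Ȳ = 1959187.50/30712.50 = 63.79 in.

X̄ = 114.78 in, Ȳ = 63.79 in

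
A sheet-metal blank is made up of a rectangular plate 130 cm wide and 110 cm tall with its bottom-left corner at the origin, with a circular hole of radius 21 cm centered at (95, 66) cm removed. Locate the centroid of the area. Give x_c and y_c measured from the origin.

plate: A = 130 × 110 = 14300.00, centroid at (65.00, 55.00).
hole: A = −π·21² = -1385.44, centroid at (95.00, 66.00).
ΣA = 12914.56 cm²
ΣAx_c = (14300.00)(65.00) + (-1385.44)(95.00) = 797882.98 cm³
ΣAy_c = (14300.00)(55.00) + (-1385.44)(66.00) = 695060.80 cm³
x_c = 797882.98 / 12914.56 = 61.78 cm
y_c = 695060.80 / 12914.56 = 53.82 cm

x_c = 61.78 cm, y_c = 53.82 cm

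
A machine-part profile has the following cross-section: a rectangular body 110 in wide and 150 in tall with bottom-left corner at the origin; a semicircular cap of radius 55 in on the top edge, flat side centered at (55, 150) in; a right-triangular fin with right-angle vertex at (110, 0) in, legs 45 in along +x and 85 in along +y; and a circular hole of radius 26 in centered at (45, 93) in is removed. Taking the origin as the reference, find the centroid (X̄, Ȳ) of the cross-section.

X̄ = 62.37 in, Ȳ = 91.15 in

Part | A | x̄ᵢ | ȳᵢ | A·x̄ᵢ | A·ȳᵢ
rectangular body | 16500.00 | 55.00 | 75.00 | 907500.00 | 1237500.00
semicircular top | 4751.66 | 55.00 | 173.34 | 261341.24 | 823665.50
triangular fin | 1912.50 | 125.00 | 28.33 | 239062.50 | 54187.50
hole | -2123.72 | 45.00 | 93.00 | -95567.25 | -197505.65
Σ | 21040.44 |  |  | 1312336.49 | 1917847.35
X̄ = 1312336.49 / 21040.44 = 62.37 in
Ȳ = 1917847.35 / 21040.44 = 91.15 in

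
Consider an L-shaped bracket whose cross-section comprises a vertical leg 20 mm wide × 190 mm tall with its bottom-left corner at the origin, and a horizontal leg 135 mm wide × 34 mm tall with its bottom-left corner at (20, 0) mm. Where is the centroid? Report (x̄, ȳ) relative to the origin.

x̄ = 52.40 mm, ȳ = 52.33 mm

Part | A | x̄ᵢ | ȳᵢ | A·x̄ᵢ | A·ȳᵢ
vertical leg | 3800.00 | 10.00 | 95.00 | 38000.00 | 361000.00
horizontal leg | 4590.00 | 87.50 | 17.00 | 401625.00 | 78030.00
Σ | 8390.00 |  |  | 439625.00 | 439030.00
x̄ = 439625.00 / 8390.00 = 52.40 mm
ȳ = 439030.00 / 8390.00 = 52.33 mm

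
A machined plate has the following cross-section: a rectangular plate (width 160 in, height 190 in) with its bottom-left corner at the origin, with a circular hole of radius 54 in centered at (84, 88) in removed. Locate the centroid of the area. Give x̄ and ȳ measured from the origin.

Part | A | x̄ᵢ | ȳᵢ | A·x̄ᵢ | A·ȳᵢ
plate | 30400.00 | 80.00 | 95.00 | 2432000.00 | 2888000.00
hole | -9160.88 | 84.00 | 88.00 | -769514.27 | -806157.81
Σ | 21239.12 |  |  | 1662485.73 | 2081842.19
x̄ = 1662485.73 / 21239.12 = 78.27 in
ȳ = 2081842.19 / 21239.12 = 98.02 in

x̄ = 78.27 in, ȳ = 98.02 in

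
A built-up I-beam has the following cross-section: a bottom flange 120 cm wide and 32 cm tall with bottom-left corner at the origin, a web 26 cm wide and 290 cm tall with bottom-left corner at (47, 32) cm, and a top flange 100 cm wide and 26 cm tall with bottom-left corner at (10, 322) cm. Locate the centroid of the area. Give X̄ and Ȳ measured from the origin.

bottom flange: A = 120 × 32 = 3840.00, centroid at (60.00, 16.00).
web: A = 26 × 290 = 7540.00, centroid at (60.00, 177.00).
top flange: A = 100 × 26 = 2600.00, centroid at (60.00, 335.00).
ΣA = 13980.00 cm²
ΣAX̄ = (3840.00)(60.00) + (7540.00)(60.00) + (2600.00)(60.00) = 838800.00 cm³
ΣAȲ = (3840.00)(16.00) + (7540.00)(177.00) + (2600.00)(335.00) = 2267020.00 cm³
X̄ = 838800.00 / 13980.00 = 60.00 cm
Ȳ = 2267020.00 / 13980.00 = 162.16 cm

X̄ = 60.00 cm, Ȳ = 162.16 cm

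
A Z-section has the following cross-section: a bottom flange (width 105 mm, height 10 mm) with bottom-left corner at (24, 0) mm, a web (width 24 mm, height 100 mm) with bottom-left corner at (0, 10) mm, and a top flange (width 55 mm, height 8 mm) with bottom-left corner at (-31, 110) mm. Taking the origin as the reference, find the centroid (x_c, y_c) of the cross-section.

Part | A | x̄ᵢ | ȳᵢ | A·x̄ᵢ | A·ȳᵢ
bottom flange | 1050.00 | 76.50 | 5.00 | 80325.00 | 5250.00
web | 2400.00 | 12.00 | 60.00 | 28800.00 | 144000.00
top flange | 440.00 | -3.50 | 114.00 | -1540.00 | 50160.00
Σ | 3890.00 |  |  | 107585.00 | 199410.00
x_c = 107585.00 / 3890.00 = 27.66 mm
y_c = 199410.00 / 3890.00 = 51.26 mm

x_c = 27.66 mm, y_c = 51.26 mm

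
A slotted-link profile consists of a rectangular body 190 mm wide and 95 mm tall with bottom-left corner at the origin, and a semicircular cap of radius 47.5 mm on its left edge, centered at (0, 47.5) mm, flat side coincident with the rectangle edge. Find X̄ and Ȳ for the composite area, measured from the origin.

X̄ = 76.10 mm, Ȳ = 47.50 mm

rectangular body: A = 190 × 95 = 18050.00, centroid at (95.00, 47.50).
semicircular end: A = ½π·47.5² = 3544.11, centroid at (-20.16, 47.50).
ΣA = 21594.11 mm², ΣAX̄ = 1643302.08 mm³, ΣAȲ = 1025720.19 mm³.
X̄ = 1643302.08/21594.11 = 76.10 mm; Ȳ = 1025720.19/21594.11 = 47.50 mm.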